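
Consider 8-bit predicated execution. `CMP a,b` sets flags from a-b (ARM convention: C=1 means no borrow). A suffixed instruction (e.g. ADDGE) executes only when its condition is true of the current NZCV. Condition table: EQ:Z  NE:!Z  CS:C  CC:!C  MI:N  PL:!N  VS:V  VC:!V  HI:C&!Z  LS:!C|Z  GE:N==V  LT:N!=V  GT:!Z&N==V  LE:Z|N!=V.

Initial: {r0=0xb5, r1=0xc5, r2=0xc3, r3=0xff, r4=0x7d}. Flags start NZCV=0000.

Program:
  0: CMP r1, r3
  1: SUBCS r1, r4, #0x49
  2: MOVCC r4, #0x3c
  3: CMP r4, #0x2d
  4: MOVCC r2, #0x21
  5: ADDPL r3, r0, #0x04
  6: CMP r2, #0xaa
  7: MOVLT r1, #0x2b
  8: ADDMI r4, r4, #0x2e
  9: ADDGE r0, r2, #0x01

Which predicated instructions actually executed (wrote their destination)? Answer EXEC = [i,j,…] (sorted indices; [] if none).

[0] flags=1000 → (cmp)
[1] flags=1000 CS?F → skip
[2] flags=1000 CC?T → r4=0x3c
[3] flags=0010 → (cmp)
[4] flags=0010 CC?F → skip
[5] flags=0010 PL?T → r3=0xb9
[6] flags=0010 → (cmp)
[7] flags=0010 LT?F → skip
[8] flags=0010 MI?F → skip
[9] flags=0010 GE?T → r0=0xc4

EXEC = [2,5,9]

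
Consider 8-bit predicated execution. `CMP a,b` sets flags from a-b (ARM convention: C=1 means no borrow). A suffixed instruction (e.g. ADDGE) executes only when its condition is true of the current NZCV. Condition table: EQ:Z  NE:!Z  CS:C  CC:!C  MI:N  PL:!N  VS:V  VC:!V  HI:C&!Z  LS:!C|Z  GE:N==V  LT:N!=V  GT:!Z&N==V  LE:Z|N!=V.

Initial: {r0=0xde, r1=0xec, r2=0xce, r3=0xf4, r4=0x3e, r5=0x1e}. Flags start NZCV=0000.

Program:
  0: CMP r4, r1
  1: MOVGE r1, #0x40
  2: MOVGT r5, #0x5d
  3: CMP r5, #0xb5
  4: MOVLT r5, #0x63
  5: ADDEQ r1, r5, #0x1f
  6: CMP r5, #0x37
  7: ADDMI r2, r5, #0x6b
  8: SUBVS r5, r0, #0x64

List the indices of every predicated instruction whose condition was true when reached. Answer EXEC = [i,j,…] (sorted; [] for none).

EXEC = [1,2]

0: ✓ CMP  NZCV=0000
1: ✓ MOVGE  r1←0x40
2: ✓ MOVGT  r5←0x5d
3: ✓ CMP  NZCV=1001
4: · MOVLT
5: · ADDEQ
6: ✓ CMP  NZCV=0010
7: · ADDMI
8: · SUBVS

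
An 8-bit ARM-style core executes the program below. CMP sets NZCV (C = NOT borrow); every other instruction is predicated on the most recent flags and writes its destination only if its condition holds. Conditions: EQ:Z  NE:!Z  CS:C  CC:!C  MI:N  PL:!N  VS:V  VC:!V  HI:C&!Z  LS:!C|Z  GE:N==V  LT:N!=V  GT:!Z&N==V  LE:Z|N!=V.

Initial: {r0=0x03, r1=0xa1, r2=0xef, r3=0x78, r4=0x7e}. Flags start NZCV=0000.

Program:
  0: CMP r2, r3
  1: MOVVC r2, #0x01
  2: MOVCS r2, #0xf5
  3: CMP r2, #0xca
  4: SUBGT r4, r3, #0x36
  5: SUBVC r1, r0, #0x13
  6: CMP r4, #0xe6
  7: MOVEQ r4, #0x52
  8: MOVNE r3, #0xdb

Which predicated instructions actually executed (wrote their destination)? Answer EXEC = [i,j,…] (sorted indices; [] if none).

EXEC = [2,4,5,8]

0: ✓ CMP  NZCV=0011
1: · MOVVC
2: ✓ MOVCS  r2←0xf5
3: ✓ CMP  NZCV=0010
4: ✓ SUBGT  r4←0x42
5: ✓ SUBVC  r1←0xf0
6: ✓ CMP  NZCV=0000
7: · MOVEQ
8: ✓ MOVNE  r3←0xdb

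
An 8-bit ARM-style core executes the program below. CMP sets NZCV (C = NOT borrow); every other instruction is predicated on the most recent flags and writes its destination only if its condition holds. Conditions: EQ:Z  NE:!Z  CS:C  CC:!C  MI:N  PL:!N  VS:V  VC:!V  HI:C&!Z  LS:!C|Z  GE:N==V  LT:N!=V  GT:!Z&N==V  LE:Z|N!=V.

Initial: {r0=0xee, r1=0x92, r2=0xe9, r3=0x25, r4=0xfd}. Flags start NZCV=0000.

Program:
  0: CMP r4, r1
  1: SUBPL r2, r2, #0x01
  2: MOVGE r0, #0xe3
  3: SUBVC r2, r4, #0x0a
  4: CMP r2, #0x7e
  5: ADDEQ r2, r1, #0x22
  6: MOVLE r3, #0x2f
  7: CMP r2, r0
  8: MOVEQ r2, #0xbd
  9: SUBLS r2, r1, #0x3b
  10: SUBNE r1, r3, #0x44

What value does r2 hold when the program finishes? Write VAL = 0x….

VAL = 0xf3

[0] flags=0010 → (cmp)
[1] flags=0010 PL?T → r2=0xe8
[2] flags=0010 GE?T → r0=0xe3
[3] flags=0010 VC?T → r2=0xf3
[4] flags=0011 → (cmp)
[5] flags=0011 EQ?F → skip
[6] flags=0011 LE?T → r3=0x2f
[7] flags=0010 → (cmp)
[8] flags=0010 EQ?F → skip
[9] flags=0010 LS?F → skip
[10] flags=0010 NE?T → r1=0xeb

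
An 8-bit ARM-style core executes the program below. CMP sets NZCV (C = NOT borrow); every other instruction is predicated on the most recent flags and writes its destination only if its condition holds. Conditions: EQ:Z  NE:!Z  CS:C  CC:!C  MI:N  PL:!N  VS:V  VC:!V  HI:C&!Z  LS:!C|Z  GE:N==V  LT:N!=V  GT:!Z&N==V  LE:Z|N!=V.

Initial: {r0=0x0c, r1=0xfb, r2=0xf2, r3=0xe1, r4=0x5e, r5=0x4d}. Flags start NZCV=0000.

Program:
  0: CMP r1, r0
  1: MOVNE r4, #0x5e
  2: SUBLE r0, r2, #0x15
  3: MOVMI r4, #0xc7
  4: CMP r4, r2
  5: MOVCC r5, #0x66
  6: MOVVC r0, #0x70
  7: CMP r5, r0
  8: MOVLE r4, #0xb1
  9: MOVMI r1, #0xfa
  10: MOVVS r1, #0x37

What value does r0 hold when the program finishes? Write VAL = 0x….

0: ✓ CMP  NZCV=1010
1: ✓ MOVNE  r4←0x5e
2: ✓ SUBLE  r0←0xdd
3: ✓ MOVMI  r4←0xc7
4: ✓ CMP  NZCV=1000
5: ✓ MOVCC  r5←0x66
6: ✓ MOVVC  r0←0x70
7: ✓ CMP  NZCV=1000
8: ✓ MOVLE  r4←0xb1
9: ✓ MOVMI  r1←0xfa
10: · MOVVS

VAL = 0x70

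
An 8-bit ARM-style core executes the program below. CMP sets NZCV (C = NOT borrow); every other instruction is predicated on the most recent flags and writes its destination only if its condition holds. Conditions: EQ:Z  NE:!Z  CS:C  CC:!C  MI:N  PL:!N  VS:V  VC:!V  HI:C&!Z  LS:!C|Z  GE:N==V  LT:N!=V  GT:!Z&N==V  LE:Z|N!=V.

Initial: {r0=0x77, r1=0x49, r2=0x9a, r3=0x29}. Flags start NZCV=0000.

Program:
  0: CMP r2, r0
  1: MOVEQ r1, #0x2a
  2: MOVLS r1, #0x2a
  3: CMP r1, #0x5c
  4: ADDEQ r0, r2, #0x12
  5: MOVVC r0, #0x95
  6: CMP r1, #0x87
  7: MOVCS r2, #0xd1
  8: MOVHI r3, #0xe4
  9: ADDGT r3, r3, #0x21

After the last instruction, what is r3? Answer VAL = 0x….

VAL = 0x4a

[0] flags=0011 → (cmp)
[1] flags=0011 EQ?F → skip
[2] flags=0011 LS?F → skip
[3] flags=1000 → (cmp)
[4] flags=1000 EQ?F → skip
[5] flags=1000 VC?T → r0=0x95
[6] flags=1001 → (cmp)
[7] flags=1001 CS?F → skip
[8] flags=1001 HI?F → skip
[9] flags=1001 GT?T → r3=0x4a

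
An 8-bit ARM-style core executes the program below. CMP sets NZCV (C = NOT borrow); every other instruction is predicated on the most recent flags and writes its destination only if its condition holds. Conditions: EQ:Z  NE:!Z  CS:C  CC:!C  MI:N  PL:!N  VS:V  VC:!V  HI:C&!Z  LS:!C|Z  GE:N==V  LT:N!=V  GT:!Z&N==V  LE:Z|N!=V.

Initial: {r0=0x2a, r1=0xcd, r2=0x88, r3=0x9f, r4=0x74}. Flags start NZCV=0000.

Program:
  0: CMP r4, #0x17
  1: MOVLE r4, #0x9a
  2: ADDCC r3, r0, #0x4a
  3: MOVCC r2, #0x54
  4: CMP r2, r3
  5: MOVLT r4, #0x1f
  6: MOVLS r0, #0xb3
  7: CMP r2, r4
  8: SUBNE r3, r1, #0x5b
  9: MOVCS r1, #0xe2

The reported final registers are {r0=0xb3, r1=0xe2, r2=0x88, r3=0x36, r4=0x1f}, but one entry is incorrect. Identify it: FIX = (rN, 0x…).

[0] flags=0010 → (cmp)
[1] flags=0010 LE?F → skip
[2] flags=0010 CC?F → skip
[3] flags=0010 CC?F → skip
[4] flags=1000 → (cmp)
[5] flags=1000 LT?T → r4=0x1f
[6] flags=1000 LS?T → r0=0xb3
[7] flags=0011 → (cmp)
[8] flags=0011 NE?T → r3=0x72
[9] flags=0011 CS?T → r1=0xe2

FIX = (r3, 0x72)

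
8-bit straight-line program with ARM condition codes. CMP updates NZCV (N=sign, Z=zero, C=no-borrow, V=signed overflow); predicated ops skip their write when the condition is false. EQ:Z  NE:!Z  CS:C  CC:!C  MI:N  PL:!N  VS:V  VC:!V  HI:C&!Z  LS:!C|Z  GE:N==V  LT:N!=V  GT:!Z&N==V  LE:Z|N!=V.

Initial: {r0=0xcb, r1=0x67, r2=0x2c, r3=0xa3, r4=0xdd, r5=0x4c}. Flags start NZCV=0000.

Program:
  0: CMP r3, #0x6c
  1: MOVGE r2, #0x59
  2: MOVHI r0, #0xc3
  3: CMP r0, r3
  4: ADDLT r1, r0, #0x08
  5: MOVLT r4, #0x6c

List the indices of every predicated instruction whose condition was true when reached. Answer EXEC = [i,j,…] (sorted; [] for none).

0: ✓ CMP  NZCV=0011
1: · MOVGE
2: ✓ MOVHI  r0←0xc3
3: ✓ CMP  NZCV=0010
4: · ADDLT
5: · MOVLT

EXEC = [2]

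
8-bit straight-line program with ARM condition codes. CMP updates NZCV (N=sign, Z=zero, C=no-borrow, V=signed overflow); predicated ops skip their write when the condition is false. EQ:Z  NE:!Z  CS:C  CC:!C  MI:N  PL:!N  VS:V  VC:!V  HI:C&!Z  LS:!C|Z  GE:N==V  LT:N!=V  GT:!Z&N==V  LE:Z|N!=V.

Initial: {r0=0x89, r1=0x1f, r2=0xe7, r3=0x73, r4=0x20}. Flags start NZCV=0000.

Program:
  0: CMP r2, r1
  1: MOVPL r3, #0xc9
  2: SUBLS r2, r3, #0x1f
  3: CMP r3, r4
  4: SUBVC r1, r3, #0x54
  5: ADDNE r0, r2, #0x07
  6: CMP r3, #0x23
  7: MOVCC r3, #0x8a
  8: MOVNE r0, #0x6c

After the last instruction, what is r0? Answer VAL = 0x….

0: ✓ CMP  NZCV=1010
1: · MOVPL
2: · SUBLS
3: ✓ CMP  NZCV=0010
4: ✓ SUBVC  r1←0x1f
5: ✓ ADDNE  r0←0xee
6: ✓ CMP  NZCV=0010
7: · MOVCC
8: ✓ MOVNE  r0←0x6c

VAL = 0x6c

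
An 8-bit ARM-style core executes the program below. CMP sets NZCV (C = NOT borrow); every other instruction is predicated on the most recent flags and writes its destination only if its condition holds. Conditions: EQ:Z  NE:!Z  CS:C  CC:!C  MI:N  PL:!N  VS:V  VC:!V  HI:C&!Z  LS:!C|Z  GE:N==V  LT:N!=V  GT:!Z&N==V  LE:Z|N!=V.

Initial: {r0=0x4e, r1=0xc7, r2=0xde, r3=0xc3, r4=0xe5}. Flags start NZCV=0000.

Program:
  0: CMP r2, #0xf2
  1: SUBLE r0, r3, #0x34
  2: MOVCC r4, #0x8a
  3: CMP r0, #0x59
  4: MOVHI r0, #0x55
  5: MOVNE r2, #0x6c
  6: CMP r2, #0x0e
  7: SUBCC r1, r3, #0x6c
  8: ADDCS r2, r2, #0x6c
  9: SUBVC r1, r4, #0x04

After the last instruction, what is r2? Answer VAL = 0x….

[0] flags=1000 → (cmp)
[1] flags=1000 LE?T → r0=0x8f
[2] flags=1000 CC?T → r4=0x8a
[3] flags=0011 → (cmp)
[4] flags=0011 HI?T → r0=0x55
[5] flags=0011 NE?T → r2=0x6c
[6] flags=0010 → (cmp)
[7] flags=0010 CC?F → skip
[8] flags=0010 CS?T → r2=0xd8
[9] flags=0010 VC?T → r1=0x86

VAL = 0xd8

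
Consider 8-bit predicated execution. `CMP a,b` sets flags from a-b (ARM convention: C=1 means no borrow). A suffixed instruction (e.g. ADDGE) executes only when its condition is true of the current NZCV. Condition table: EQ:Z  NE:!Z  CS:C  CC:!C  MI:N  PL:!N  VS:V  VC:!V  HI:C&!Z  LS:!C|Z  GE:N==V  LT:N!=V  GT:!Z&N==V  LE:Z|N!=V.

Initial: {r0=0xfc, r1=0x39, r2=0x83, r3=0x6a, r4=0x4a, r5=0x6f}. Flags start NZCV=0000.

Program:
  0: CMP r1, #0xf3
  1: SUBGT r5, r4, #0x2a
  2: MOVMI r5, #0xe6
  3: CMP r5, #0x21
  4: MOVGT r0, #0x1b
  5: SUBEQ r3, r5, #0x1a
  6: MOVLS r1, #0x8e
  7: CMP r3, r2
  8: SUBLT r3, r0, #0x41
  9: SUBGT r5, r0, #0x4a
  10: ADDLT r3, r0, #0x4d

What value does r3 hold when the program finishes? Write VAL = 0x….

VAL = 0x6a

0: ✓ CMP  NZCV=0000
1: ✓ SUBGT  r5←0x20
2: · MOVMI
3: ✓ CMP  NZCV=1000
4: · MOVGT
5: · SUBEQ
6: ✓ MOVLS  r1←0x8e
7: ✓ CMP  NZCV=1001
8: · SUBLT
9: ✓ SUBGT  r5←0xb2
10: · ADDLT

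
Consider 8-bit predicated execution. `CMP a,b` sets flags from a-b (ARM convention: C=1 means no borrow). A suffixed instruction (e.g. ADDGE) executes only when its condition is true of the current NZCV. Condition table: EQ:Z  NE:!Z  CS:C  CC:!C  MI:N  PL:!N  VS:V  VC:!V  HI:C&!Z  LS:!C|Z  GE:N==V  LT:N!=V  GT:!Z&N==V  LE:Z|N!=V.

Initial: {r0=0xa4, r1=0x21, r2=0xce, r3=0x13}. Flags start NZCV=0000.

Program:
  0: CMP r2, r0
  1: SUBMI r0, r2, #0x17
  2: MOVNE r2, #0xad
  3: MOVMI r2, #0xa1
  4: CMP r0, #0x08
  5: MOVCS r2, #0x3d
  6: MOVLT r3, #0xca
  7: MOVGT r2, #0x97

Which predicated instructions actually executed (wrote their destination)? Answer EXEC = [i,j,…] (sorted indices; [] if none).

[0] flags=0010 → (cmp)
[1] flags=0010 MI?F → skip
[2] flags=0010 NE?T → r2=0xad
[3] flags=0010 MI?F → skip
[4] flags=1010 → (cmp)
[5] flags=1010 CS?T → r2=0x3d
[6] flags=1010 LT?T → r3=0xca
[7] flags=1010 GT?F → skip

EXEC = [2,5,6]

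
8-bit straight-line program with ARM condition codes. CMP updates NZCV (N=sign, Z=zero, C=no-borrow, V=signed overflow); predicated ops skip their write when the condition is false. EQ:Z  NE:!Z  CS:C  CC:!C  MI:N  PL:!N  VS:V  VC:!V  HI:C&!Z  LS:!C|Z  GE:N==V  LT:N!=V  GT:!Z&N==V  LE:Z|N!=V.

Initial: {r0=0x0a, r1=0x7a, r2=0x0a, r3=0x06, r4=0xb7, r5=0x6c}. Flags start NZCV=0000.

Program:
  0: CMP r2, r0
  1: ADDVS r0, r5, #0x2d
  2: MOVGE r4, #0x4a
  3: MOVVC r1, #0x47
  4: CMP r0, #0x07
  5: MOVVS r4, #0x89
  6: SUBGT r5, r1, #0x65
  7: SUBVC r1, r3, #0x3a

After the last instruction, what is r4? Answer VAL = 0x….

VAL = 0x4a

0: ✓ CMP  NZCV=0110
1: · ADDVS
2: ✓ MOVGE  r4←0x4a
3: ✓ MOVVC  r1←0x47
4: ✓ CMP  NZCV=0010
5: · MOVVS
6: ✓ SUBGT  r5←0xe2
7: ✓ SUBVC  r1←0xcc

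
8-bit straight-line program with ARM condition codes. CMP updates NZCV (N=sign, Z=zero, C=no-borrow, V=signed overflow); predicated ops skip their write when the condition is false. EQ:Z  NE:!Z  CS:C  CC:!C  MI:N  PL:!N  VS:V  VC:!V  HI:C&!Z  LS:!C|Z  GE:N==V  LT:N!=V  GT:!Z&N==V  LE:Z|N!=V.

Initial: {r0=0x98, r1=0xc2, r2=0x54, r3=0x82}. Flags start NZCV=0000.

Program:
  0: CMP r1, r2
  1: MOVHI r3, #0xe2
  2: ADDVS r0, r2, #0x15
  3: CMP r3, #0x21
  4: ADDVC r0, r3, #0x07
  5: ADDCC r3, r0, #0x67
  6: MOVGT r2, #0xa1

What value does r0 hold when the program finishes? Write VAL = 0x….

VAL = 0xe9

[0] flags=0011 → (cmp)
[1] flags=0011 HI?T → r3=0xe2
[2] flags=0011 VS?T → r0=0x69
[3] flags=1010 → (cmp)
[4] flags=1010 VC?T → r0=0xe9
[5] flags=1010 CC?F → skip
[6] flags=1010 GT?F → skip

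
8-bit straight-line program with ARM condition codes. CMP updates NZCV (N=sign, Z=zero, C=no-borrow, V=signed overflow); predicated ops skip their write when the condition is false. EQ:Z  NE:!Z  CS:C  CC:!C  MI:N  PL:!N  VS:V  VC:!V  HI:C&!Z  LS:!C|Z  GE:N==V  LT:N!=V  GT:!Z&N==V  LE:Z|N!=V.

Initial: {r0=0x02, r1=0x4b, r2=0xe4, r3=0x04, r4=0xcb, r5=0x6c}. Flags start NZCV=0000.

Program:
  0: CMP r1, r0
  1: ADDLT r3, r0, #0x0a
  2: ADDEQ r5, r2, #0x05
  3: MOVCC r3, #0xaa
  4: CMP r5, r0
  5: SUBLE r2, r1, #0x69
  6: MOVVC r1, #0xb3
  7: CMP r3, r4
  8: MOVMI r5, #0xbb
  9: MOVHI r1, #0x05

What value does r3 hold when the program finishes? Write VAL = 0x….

0: ✓ CMP  NZCV=0010
1: · ADDLT
2: · ADDEQ
3: · MOVCC
4: ✓ CMP  NZCV=0010
5: · SUBLE
6: ✓ MOVVC  r1←0xb3
7: ✓ CMP  NZCV=0000
8: · MOVMI
9: · MOVHI

VAL = 0x04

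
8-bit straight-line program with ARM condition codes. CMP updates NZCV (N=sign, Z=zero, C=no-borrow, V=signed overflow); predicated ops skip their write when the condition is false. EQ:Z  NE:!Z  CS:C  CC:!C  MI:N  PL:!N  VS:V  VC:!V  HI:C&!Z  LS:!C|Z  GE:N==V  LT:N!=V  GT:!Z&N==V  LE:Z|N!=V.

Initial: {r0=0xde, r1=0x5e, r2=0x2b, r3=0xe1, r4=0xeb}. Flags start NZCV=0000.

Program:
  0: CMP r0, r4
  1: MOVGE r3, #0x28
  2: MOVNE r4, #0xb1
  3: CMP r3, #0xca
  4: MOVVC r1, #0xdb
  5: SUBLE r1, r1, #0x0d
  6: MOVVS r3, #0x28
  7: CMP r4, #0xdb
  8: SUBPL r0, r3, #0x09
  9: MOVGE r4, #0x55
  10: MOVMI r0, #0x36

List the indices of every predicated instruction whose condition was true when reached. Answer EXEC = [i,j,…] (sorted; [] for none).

EXEC = [2,4,10]

0: ✓ CMP  NZCV=1000
1: · MOVGE
2: ✓ MOVNE  r4←0xb1
3: ✓ CMP  NZCV=0010
4: ✓ MOVVC  r1←0xdb
5: · SUBLE
6: · MOVVS
7: ✓ CMP  NZCV=1000
8: · SUBPL
9: · MOVGE
10: ✓ MOVMI  r0←0x36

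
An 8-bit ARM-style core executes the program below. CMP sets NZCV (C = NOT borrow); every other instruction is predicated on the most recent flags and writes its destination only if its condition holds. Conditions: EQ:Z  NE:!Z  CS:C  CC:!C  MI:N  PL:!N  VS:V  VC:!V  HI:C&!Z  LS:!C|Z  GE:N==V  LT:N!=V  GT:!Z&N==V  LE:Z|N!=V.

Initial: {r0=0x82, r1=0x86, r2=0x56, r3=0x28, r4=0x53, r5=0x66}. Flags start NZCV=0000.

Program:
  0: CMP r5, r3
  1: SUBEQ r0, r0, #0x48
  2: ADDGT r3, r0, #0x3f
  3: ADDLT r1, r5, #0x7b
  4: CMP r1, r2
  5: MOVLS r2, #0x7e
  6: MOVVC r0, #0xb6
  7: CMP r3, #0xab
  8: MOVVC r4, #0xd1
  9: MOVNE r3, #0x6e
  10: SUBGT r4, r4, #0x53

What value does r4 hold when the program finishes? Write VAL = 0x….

VAL = 0x7e

0: ✓ CMP  NZCV=0010
1: · SUBEQ
2: ✓ ADDGT  r3←0xc1
3: · ADDLT
4: ✓ CMP  NZCV=0011
5: · MOVLS
6: · MOVVC
7: ✓ CMP  NZCV=0010
8: ✓ MOVVC  r4←0xd1
9: ✓ MOVNE  r3←0x6e
10: ✓ SUBGT  r4←0x7e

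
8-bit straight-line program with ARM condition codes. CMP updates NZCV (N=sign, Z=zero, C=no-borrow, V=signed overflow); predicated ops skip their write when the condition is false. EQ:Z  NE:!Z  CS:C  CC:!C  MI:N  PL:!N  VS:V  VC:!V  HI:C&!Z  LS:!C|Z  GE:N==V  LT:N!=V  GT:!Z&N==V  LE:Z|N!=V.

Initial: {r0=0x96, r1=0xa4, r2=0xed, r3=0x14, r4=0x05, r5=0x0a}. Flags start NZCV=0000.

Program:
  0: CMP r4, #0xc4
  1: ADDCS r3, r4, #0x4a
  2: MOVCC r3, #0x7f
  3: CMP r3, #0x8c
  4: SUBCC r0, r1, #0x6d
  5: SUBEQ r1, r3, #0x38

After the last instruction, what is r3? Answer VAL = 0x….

[0] flags=0000 → (cmp)
[1] flags=0000 CS?F → skip
[2] flags=0000 CC?T → r3=0x7f
[3] flags=1001 → (cmp)
[4] flags=1001 CC?T → r0=0x37
[5] flags=1001 EQ?F → skip

VAL = 0x7f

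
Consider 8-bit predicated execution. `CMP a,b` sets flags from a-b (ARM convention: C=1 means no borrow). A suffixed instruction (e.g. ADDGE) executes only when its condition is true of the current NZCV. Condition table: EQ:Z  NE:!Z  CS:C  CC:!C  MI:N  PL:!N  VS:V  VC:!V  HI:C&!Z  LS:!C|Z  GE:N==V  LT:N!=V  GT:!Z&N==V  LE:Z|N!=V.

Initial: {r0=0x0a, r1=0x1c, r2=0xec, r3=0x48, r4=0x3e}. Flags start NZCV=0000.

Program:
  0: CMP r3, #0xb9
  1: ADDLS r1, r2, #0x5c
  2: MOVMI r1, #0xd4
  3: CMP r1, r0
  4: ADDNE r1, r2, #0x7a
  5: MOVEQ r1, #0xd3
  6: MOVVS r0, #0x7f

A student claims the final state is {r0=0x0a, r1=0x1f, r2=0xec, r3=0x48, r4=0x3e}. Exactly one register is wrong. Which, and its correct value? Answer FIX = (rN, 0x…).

[0] flags=1001 → (cmp)
[1] flags=1001 LS?T → r1=0x48
[2] flags=1001 MI?T → r1=0xd4
[3] flags=1010 → (cmp)
[4] flags=1010 NE?T → r1=0x66
[5] flags=1010 EQ?F → skip
[6] flags=1010 VS?F → skip

FIX = (r1, 0x66)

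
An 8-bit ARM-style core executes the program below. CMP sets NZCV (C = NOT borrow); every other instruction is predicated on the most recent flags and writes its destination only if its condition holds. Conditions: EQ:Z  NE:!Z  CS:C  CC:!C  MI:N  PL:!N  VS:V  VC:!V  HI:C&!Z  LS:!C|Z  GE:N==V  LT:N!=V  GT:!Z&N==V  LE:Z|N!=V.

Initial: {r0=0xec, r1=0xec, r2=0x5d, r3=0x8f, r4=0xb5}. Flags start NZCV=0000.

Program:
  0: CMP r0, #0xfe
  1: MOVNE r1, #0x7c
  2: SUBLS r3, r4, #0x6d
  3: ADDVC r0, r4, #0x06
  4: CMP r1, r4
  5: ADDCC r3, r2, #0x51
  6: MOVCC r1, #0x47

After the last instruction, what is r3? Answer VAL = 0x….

[0] flags=1000 → (cmp)
[1] flags=1000 NE?T → r1=0x7c
[2] flags=1000 LS?T → r3=0x48
[3] flags=1000 VC?T → r0=0xbb
[4] flags=1001 → (cmp)
[5] flags=1001 CC?T → r3=0xae
[6] flags=1001 CC?T → r1=0x47

VAL = 0xae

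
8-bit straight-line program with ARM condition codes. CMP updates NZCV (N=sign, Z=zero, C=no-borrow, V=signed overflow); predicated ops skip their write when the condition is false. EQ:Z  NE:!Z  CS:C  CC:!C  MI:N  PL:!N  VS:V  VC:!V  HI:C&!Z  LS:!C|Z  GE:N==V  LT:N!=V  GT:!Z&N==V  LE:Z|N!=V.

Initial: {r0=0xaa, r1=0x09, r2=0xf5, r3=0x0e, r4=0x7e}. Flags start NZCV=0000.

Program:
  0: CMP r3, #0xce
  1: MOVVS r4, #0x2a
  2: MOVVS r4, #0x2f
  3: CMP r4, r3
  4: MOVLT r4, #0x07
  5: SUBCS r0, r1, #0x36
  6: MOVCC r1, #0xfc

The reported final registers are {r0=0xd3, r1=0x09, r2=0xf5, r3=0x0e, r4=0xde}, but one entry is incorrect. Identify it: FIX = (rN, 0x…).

0: ✓ CMP  NZCV=0000
1: · MOVVS
2: · MOVVS
3: ✓ CMP  NZCV=0010
4: · MOVLT
5: ✓ SUBCS  r0←0xd3
6: · MOVCC

FIX = (r4, 0x7e)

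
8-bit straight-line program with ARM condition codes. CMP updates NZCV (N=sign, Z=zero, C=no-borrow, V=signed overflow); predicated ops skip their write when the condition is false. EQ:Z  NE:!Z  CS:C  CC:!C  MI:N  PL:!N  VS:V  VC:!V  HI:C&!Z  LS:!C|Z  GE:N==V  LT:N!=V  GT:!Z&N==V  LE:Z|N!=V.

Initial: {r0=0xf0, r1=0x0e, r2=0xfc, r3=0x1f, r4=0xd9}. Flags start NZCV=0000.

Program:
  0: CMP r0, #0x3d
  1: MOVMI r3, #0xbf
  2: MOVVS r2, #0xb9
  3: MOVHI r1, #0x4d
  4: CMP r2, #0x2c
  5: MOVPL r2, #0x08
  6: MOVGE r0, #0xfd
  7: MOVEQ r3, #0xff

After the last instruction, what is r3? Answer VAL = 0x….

VAL = 0xbf

0: ✓ CMP  NZCV=1010
1: ✓ MOVMI  r3←0xbf
2: · MOVVS
3: ✓ MOVHI  r1←0x4d
4: ✓ CMP  NZCV=1010
5: · MOVPL
6: · MOVGE
7: · MOVEQ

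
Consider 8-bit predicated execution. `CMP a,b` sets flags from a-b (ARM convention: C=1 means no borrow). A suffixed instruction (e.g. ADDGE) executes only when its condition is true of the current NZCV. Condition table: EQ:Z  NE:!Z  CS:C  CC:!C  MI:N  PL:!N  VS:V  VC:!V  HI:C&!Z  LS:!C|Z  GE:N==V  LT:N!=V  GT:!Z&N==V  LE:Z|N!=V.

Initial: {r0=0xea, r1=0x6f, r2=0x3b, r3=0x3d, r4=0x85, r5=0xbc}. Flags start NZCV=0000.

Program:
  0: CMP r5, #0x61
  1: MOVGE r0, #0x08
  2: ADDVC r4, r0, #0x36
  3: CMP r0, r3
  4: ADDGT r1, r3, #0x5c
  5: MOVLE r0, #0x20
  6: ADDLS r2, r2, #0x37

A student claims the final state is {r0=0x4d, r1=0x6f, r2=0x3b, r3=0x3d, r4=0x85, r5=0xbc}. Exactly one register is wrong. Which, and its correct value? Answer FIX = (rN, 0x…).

[0] flags=0011 → (cmp)
[1] flags=0011 GE?F → skip
[2] flags=0011 VC?F → skip
[3] flags=1010 → (cmp)
[4] flags=1010 GT?F → skip
[5] flags=1010 LE?T → r0=0x20
[6] flags=1010 LS?F → skip

FIX = (r0, 0x20)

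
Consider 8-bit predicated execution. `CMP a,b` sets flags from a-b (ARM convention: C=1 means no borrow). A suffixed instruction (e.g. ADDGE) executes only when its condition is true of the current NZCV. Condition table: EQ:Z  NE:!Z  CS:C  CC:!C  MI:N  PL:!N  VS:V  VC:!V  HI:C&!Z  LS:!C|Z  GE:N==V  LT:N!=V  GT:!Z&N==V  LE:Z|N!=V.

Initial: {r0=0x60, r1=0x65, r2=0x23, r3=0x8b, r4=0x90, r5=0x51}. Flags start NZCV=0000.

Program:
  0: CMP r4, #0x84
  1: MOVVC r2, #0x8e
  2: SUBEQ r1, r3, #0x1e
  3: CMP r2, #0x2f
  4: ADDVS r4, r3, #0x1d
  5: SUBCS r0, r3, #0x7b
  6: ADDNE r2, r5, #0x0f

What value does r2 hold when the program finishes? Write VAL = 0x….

0: ✓ CMP  NZCV=0010
1: ✓ MOVVC  r2←0x8e
2: · SUBEQ
3: ✓ CMP  NZCV=0011
4: ✓ ADDVS  r4←0xa8
5: ✓ SUBCS  r0←0x10
6: ✓ ADDNE  r2←0x60

VAL = 0x60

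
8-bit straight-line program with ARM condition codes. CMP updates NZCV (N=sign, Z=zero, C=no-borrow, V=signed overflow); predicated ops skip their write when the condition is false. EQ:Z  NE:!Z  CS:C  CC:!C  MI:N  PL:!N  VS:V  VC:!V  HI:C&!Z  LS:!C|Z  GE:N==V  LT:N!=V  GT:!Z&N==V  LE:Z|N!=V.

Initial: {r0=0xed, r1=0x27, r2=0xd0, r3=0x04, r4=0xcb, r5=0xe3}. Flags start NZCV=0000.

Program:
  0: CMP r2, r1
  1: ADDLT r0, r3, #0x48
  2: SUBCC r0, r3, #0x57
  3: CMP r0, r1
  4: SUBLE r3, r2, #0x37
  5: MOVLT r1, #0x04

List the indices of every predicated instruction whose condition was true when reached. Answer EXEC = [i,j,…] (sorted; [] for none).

EXEC = [1]

0: ✓ CMP  NZCV=1010
1: ✓ ADDLT  r0←0x4c
2: · SUBCC
3: ✓ CMP  NZCV=0010
4: · SUBLE
5: · MOVLT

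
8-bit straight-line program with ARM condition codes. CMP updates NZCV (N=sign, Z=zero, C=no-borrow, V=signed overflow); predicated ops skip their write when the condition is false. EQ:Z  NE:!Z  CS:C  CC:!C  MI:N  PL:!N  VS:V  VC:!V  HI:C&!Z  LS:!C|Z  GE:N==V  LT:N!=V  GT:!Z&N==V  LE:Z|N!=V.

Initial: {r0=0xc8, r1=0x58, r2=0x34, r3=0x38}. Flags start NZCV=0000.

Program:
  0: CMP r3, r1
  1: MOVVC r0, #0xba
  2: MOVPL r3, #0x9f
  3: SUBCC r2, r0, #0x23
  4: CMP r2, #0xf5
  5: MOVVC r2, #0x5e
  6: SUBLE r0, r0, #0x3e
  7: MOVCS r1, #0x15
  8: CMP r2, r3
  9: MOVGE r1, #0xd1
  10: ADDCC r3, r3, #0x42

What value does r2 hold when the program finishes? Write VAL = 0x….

VAL = 0x5e

[0] flags=1000 → (cmp)
[1] flags=1000 VC?T → r0=0xba
[2] flags=1000 PL?F → skip
[3] flags=1000 CC?T → r2=0x97
[4] flags=1000 → (cmp)
[5] flags=1000 VC?T → r2=0x5e
[6] flags=1000 LE?T → r0=0x7c
[7] flags=1000 CS?F → skip
[8] flags=0010 → (cmp)
[9] flags=0010 GE?T → r1=0xd1
[10] flags=0010 CC?F → skip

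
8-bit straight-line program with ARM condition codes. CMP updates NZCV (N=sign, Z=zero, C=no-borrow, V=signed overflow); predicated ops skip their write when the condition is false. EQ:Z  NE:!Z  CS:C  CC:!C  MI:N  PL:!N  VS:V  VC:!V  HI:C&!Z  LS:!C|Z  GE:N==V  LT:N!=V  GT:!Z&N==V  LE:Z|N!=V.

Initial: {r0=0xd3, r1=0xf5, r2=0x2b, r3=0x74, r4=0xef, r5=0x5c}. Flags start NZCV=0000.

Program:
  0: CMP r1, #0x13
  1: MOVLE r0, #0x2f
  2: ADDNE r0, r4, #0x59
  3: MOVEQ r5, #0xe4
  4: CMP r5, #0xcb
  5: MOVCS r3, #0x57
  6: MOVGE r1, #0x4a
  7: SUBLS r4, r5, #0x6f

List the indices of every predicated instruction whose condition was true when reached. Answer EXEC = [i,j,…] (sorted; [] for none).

EXEC = [1,2,6,7]

0: ✓ CMP  NZCV=1010
1: ✓ MOVLE  r0←0x2f
2: ✓ ADDNE  r0←0x48
3: · MOVEQ
4: ✓ CMP  NZCV=1001
5: · MOVCS
6: ✓ MOVGE  r1←0x4a
7: ✓ SUBLS  r4←0xed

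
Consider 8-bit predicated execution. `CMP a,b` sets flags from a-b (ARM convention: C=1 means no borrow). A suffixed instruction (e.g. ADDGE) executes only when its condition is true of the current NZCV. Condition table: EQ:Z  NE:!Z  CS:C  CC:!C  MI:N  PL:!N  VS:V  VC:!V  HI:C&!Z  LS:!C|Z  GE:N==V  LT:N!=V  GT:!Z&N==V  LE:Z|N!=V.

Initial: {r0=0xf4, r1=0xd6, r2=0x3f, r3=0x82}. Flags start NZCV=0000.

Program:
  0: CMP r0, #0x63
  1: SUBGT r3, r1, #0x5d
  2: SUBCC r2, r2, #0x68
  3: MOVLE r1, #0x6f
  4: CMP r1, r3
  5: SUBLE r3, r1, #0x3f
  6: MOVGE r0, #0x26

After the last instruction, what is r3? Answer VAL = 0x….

[0] flags=1010 → (cmp)
[1] flags=1010 GT?F → skip
[2] flags=1010 CC?F → skip
[3] flags=1010 LE?T → r1=0x6f
[4] flags=1001 → (cmp)
[5] flags=1001 LE?F → skip
[6] flags=1001 GE?T → r0=0x26

VAL = 0x82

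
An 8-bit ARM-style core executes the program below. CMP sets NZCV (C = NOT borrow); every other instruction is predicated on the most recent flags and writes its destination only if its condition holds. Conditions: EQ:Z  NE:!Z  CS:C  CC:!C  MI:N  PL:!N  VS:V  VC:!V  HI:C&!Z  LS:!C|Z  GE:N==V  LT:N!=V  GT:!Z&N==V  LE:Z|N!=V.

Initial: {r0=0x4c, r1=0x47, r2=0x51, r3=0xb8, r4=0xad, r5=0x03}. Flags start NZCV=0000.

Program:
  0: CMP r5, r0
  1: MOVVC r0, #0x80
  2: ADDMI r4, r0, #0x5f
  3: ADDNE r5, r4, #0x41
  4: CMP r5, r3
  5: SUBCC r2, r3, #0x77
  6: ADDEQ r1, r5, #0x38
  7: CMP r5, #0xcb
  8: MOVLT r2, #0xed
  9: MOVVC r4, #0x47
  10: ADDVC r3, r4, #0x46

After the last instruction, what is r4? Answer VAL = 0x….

VAL = 0x47

[0] flags=1000 → (cmp)
[1] flags=1000 VC?T → r0=0x80
[2] flags=1000 MI?T → r4=0xdf
[3] flags=1000 NE?T → r5=0x20
[4] flags=0000 → (cmp)
[5] flags=0000 CC?T → r2=0x41
[6] flags=0000 EQ?F → skip
[7] flags=0000 → (cmp)
[8] flags=0000 LT?F → skip
[9] flags=0000 VC?T → r4=0x47
[10] flags=0000 VC?T → r3=0x8d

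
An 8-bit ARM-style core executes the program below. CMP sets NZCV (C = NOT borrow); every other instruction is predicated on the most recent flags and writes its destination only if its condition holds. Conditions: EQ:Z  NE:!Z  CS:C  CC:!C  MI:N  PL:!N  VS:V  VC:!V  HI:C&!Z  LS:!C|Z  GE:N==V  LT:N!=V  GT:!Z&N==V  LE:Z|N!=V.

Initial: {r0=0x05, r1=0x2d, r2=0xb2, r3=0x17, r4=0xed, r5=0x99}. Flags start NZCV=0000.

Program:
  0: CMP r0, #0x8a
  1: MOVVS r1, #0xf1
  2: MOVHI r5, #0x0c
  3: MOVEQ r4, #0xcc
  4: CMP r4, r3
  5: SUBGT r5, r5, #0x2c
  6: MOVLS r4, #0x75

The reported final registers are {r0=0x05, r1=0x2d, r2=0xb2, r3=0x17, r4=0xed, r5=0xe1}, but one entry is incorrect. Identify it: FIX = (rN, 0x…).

FIX = (r5, 0x99)

0: ✓ CMP  NZCV=0000
1: · MOVVS
2: · MOVHI
3: · MOVEQ
4: ✓ CMP  NZCV=1010
5: · SUBGT
6: · MOVLS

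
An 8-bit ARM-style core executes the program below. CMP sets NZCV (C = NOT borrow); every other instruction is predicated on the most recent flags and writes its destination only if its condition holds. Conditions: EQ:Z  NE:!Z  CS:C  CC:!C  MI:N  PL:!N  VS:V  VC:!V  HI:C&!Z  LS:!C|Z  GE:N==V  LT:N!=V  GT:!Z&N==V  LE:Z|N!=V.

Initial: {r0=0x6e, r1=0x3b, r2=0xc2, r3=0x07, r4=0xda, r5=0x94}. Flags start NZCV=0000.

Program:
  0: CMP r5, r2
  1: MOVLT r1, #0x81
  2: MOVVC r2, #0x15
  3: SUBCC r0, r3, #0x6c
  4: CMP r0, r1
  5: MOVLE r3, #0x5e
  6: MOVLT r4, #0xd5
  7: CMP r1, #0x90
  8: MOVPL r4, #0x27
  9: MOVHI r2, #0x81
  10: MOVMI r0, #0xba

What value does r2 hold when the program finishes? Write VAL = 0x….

0: ✓ CMP  NZCV=1000
1: ✓ MOVLT  r1←0x81
2: ✓ MOVVC  r2←0x15
3: ✓ SUBCC  r0←0x9b
4: ✓ CMP  NZCV=0010
5: · MOVLE
6: · MOVLT
7: ✓ CMP  NZCV=1000
8: · MOVPL
9: · MOVHI
10: ✓ MOVMI  r0←0xba

VAL = 0x15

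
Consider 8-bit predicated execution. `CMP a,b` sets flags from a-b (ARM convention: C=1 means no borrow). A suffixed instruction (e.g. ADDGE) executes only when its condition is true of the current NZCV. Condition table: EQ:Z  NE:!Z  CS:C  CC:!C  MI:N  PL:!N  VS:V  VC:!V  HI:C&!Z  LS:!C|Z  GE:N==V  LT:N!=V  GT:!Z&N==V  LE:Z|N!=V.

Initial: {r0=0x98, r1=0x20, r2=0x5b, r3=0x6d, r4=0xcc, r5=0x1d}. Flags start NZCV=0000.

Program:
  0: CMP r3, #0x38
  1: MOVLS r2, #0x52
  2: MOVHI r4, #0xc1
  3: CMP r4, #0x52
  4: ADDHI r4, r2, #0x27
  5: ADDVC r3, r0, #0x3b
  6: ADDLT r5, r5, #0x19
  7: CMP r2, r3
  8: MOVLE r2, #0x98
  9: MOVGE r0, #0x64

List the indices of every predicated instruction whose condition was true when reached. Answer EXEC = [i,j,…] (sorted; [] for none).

[0] flags=0010 → (cmp)
[1] flags=0010 LS?F → skip
[2] flags=0010 HI?T → r4=0xc1
[3] flags=0011 → (cmp)
[4] flags=0011 HI?T → r4=0x82
[5] flags=0011 VC?F → skip
[6] flags=0011 LT?T → r5=0x36
[7] flags=1000 → (cmp)
[8] flags=1000 LE?T → r2=0x98
[9] flags=1000 GE?F → skip

EXEC = [2,4,6,8]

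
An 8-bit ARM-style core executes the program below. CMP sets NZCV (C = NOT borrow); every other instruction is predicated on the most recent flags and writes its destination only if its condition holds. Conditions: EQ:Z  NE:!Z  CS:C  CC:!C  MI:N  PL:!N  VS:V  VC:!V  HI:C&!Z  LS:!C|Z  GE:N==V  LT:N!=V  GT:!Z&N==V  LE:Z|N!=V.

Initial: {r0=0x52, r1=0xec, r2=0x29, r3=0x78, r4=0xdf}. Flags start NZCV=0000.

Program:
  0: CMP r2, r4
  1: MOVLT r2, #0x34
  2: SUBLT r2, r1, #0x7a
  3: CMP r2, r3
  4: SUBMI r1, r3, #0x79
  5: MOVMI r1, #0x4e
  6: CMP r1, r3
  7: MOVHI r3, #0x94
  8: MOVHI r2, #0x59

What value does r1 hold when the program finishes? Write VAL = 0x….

VAL = 0x4e

0: ✓ CMP  NZCV=0000
1: · MOVLT
2: · SUBLT
3: ✓ CMP  NZCV=1000
4: ✓ SUBMI  r1←0xff
5: ✓ MOVMI  r1←0x4e
6: ✓ CMP  NZCV=1000
7: · MOVHI
8: · MOVHI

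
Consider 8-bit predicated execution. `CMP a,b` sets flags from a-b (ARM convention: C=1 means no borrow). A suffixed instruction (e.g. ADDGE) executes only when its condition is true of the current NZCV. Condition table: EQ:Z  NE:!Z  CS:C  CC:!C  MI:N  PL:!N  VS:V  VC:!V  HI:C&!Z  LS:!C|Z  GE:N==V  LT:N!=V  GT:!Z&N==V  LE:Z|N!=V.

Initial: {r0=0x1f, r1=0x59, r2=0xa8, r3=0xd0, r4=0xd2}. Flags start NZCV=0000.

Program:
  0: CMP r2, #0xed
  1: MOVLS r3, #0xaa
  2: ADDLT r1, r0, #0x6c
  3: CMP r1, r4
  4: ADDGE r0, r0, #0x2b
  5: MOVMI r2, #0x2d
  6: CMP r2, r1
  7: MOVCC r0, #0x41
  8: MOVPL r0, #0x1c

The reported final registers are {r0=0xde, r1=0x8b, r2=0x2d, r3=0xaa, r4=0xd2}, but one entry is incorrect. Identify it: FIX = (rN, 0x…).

0: ✓ CMP  NZCV=1000
1: ✓ MOVLS  r3←0xaa
2: ✓ ADDLT  r1←0x8b
3: ✓ CMP  NZCV=1000
4: · ADDGE
5: ✓ MOVMI  r2←0x2d
6: ✓ CMP  NZCV=1001
7: ✓ MOVCC  r0←0x41
8: · MOVPL

FIX = (r0, 0x41)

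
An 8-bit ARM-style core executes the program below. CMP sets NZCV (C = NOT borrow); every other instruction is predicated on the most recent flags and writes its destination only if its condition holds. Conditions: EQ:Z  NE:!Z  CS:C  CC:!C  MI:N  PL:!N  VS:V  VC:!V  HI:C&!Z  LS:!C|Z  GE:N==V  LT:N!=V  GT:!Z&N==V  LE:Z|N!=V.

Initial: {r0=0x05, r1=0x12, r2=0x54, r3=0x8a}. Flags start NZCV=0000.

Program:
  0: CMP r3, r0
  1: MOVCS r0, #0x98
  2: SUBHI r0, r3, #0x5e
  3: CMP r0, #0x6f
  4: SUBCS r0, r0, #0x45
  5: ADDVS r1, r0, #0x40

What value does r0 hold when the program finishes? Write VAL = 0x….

VAL = 0x2c

[0] flags=1010 → (cmp)
[1] flags=1010 CS?T → r0=0x98
[2] flags=1010 HI?T → r0=0x2c
[3] flags=1000 → (cmp)
[4] flags=1000 CS?F → skip
[5] flags=1000 VS?F → skip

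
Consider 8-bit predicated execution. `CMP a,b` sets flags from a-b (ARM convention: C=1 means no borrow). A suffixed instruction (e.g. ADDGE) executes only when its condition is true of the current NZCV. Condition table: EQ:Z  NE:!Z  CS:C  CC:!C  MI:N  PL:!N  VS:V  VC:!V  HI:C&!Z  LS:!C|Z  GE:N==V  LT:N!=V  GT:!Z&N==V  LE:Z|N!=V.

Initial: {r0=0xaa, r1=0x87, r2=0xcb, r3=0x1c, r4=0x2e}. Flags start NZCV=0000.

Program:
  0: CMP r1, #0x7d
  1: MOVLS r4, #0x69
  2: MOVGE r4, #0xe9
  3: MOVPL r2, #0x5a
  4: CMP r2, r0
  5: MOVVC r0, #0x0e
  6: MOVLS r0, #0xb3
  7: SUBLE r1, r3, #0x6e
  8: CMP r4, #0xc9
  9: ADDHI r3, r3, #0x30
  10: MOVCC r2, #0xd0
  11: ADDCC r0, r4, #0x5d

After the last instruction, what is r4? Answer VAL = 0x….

VAL = 0x2e

[0] flags=0011 → (cmp)
[1] flags=0011 LS?F → skip
[2] flags=0011 GE?F → skip
[3] flags=0011 PL?T → r2=0x5a
[4] flags=1001 → (cmp)
[5] flags=1001 VC?F → skip
[6] flags=1001 LS?T → r0=0xb3
[7] flags=1001 LE?F → skip
[8] flags=0000 → (cmp)
[9] flags=0000 HI?F → skip
[10] flags=0000 CC?T → r2=0xd0
[11] flags=0000 CC?T → r0=0x8b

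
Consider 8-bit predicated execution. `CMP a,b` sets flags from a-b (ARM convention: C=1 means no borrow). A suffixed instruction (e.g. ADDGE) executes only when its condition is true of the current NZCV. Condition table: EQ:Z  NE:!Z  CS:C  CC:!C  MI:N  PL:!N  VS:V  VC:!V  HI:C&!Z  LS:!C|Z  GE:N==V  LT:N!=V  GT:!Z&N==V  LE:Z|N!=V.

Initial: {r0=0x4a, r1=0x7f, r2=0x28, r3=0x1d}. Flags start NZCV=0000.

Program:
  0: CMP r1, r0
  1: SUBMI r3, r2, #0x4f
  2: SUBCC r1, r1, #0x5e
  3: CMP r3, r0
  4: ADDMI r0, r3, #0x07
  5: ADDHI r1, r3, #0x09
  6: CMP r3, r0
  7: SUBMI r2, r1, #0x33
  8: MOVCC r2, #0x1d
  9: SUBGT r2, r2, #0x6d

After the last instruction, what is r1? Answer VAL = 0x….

0: ✓ CMP  NZCV=0010
1: · SUBMI
2: · SUBCC
3: ✓ CMP  NZCV=1000
4: ✓ ADDMI  r0←0x24
5: · ADDHI
6: ✓ CMP  NZCV=1000
7: ✓ SUBMI  r2←0x4c
8: ✓ MOVCC  r2←0x1d
9: · SUBGT

VAL = 0x7f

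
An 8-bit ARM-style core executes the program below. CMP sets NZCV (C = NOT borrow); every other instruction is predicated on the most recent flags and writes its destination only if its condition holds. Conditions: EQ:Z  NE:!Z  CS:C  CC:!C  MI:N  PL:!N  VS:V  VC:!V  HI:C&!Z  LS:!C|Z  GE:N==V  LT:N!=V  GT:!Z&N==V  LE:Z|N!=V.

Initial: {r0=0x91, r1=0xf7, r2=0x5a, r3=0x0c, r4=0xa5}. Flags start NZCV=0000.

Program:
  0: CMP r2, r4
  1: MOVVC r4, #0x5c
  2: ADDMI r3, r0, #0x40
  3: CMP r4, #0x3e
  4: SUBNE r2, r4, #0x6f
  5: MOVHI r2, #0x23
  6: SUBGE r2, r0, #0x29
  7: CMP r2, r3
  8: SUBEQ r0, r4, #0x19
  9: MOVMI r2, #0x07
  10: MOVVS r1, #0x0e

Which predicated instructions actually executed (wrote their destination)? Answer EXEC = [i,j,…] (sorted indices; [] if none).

[0] flags=1001 → (cmp)
[1] flags=1001 VC?F → skip
[2] flags=1001 MI?T → r3=0xd1
[3] flags=0011 → (cmp)
[4] flags=0011 NE?T → r2=0x36
[5] flags=0011 HI?T → r2=0x23
[6] flags=0011 GE?F → skip
[7] flags=0000 → (cmp)
[8] flags=0000 EQ?F → skip
[9] flags=0000 MI?F → skip
[10] flags=0000 VS?F → skip

EXEC = [2,4,5]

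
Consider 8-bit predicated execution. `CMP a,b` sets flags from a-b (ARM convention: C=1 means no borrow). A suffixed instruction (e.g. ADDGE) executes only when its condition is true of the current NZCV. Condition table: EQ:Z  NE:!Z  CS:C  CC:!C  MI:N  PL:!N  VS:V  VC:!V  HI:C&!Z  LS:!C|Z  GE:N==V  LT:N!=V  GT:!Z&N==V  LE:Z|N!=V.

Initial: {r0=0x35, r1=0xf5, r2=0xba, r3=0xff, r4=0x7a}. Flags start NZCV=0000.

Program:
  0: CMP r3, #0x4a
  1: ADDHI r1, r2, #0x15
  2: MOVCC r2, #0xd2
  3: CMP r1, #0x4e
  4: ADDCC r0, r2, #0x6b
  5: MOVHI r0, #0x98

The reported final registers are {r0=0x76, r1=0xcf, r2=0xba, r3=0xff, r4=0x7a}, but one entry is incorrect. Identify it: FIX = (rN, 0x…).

[0] flags=1010 → (cmp)
[1] flags=1010 HI?T → r1=0xcf
[2] flags=1010 CC?F → skip
[3] flags=1010 → (cmp)
[4] flags=1010 CC?F → skip
[5] flags=1010 HI?T → r0=0x98

FIX = (r0, 0x98)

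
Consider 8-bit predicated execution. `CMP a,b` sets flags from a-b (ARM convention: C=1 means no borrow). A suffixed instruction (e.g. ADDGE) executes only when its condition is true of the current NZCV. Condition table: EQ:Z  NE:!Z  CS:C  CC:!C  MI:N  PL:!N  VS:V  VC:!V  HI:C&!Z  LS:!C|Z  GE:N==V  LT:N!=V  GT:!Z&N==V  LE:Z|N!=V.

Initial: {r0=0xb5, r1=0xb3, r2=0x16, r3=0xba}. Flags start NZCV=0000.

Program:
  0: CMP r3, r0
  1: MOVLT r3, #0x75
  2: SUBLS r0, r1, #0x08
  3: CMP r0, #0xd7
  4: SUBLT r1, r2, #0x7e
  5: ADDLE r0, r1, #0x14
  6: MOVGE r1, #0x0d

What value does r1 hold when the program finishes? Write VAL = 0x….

VAL = 0x98

0: ✓ CMP  NZCV=0010
1: · MOVLT
2: · SUBLS
3: ✓ CMP  NZCV=1000
4: ✓ SUBLT  r1←0x98
5: ✓ ADDLE  r0←0xac
6: · MOVGE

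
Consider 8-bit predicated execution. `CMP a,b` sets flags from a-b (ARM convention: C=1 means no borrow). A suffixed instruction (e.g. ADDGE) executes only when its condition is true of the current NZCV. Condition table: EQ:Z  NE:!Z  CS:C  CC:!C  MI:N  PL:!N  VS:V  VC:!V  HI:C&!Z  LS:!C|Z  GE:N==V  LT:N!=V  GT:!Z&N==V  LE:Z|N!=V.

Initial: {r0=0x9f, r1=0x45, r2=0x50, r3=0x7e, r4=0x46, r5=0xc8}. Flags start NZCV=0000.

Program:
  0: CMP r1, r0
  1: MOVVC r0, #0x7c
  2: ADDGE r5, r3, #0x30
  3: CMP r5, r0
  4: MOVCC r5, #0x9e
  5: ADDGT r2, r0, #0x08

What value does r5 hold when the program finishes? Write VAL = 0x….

VAL = 0xae

[0] flags=1001 → (cmp)
[1] flags=1001 VC?F → skip
[2] flags=1001 GE?T → r5=0xae
[3] flags=0010 → (cmp)
[4] flags=0010 CC?F → skip
[5] flags=0010 GT?T → r2=0xa7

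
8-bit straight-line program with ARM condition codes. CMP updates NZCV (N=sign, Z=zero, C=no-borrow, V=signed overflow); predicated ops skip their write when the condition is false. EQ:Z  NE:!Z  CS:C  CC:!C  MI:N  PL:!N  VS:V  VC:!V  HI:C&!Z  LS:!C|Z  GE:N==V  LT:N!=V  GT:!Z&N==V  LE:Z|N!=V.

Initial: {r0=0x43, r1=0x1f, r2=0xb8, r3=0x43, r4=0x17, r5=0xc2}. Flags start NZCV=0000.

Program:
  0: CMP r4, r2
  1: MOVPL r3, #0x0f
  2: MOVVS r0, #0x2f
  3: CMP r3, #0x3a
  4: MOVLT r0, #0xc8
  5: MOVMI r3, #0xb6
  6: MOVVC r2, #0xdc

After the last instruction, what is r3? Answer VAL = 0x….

0: ✓ CMP  NZCV=0000
1: ✓ MOVPL  r3←0x0f
2: · MOVVS
3: ✓ CMP  NZCV=1000
4: ✓ MOVLT  r0←0xc8
5: ✓ MOVMI  r3←0xb6
6: ✓ MOVVC  r2←0xdc

VAL = 0xb6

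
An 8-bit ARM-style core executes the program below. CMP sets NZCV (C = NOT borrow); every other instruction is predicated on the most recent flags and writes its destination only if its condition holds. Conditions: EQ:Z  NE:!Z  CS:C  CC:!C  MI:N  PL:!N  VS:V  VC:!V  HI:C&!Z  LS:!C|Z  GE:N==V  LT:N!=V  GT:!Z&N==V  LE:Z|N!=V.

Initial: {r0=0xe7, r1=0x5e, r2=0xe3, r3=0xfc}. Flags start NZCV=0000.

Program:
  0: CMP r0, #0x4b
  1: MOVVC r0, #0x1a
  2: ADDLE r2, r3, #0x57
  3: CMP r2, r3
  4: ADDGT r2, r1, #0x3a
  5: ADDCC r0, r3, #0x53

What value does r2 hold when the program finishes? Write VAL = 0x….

VAL = 0x98

[0] flags=1010 → (cmp)
[1] flags=1010 VC?T → r0=0x1a
[2] flags=1010 LE?T → r2=0x53
[3] flags=0000 → (cmp)
[4] flags=0000 GT?T → r2=0x98
[5] flags=0000 CC?T → r0=0x4f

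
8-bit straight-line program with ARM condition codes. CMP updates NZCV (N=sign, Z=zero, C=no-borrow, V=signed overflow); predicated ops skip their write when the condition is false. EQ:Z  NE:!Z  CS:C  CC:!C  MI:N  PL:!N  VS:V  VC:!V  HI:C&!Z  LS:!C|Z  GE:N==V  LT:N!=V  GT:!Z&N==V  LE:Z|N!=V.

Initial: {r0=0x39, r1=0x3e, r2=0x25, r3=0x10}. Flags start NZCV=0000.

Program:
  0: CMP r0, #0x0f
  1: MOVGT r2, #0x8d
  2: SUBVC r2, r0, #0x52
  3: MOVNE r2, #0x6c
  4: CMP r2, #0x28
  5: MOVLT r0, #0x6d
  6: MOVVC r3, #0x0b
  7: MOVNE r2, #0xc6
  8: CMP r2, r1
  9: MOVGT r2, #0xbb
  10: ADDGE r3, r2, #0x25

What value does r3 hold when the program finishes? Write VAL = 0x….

[0] flags=0010 → (cmp)
[1] flags=0010 GT?T → r2=0x8d
[2] flags=0010 VC?T → r2=0xe7
[3] flags=0010 NE?T → r2=0x6c
[4] flags=0010 → (cmp)
[5] flags=0010 LT?F → skip
[6] flags=0010 VC?T → r3=0x0b
[7] flags=0010 NE?T → r2=0xc6
[8] flags=1010 → (cmp)
[9] flags=1010 GT?F → skip
[10] flags=1010 GE?F → skip

VAL = 0x0b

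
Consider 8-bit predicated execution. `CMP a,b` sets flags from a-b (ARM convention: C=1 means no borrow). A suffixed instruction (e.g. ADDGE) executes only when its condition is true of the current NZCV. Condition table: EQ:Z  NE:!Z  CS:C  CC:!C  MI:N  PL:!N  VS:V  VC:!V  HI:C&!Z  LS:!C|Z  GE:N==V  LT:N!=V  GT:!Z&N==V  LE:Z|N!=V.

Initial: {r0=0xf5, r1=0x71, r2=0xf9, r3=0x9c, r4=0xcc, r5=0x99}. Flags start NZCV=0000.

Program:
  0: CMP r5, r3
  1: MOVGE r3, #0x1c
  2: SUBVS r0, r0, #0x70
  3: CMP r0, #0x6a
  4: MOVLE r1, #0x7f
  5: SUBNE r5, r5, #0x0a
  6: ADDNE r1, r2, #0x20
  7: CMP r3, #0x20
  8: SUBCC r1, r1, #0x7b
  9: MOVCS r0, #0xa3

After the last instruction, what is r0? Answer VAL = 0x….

0: ✓ CMP  NZCV=1000
1: · MOVGE
2: · SUBVS
3: ✓ CMP  NZCV=1010
4: ✓ MOVLE  r1←0x7f
5: ✓ SUBNE  r5←0x8f
6: ✓ ADDNE  r1←0x19
7: ✓ CMP  NZCV=0011
8: · SUBCC
9: ✓ MOVCS  r0←0xa3

VAL = 0xa3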